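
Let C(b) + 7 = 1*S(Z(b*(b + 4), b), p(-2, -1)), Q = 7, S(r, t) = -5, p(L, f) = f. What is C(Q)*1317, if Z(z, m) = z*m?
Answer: -15804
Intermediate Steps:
Z(z, m) = m*z
C(b) = -12 (C(b) = -7 + 1*(-5) = -7 - 5 = -12)
C(Q)*1317 = -12*1317 = -15804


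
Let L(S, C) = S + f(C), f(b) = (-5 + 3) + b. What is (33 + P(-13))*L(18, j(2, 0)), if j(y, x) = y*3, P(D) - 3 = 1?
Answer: 814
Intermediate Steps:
P(D) = 4 (P(D) = 3 + 1 = 4)
f(b) = -2 + b
j(y, x) = 3*y
L(S, C) = -2 + C + S (L(S, C) = S + (-2 + C) = -2 + C + S)
(33 + P(-13))*L(18, j(2, 0)) = (33 + 4)*(-2 + 3*2 + 18) = 37*(-2 + 6 + 18) = 37*22 = 814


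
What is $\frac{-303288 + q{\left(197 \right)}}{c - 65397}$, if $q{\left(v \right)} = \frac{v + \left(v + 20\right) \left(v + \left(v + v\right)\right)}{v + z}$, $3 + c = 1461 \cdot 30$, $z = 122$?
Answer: $\frac{48310214}{3440415} \approx 14.042$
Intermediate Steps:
$c = 43827$ ($c = -3 + 1461 \cdot 30 = -3 + 43830 = 43827$)
$q{\left(v \right)} = \frac{v + 3 v \left(20 + v\right)}{122 + v}$ ($q{\left(v \right)} = \frac{v + \left(v + 20\right) \left(v + \left(v + v\right)\right)}{v + 122} = \frac{v + \left(20 + v\right) \left(v + 2 v\right)}{122 + v} = \frac{v + \left(20 + v\right) 3 v}{122 + v} = \frac{v + 3 v \left(20 + v\right)}{122 + v}$)
$\frac{-303288 + q{\left(197 \right)}}{c - 65397} = \frac{-303288 + \frac{197 \left(61 + 3 \cdot 197\right)}{122 + 197}}{43827 - 65397} = \frac{-303288 + \frac{197 \left(61 + 591\right)}{319}}{-21570} = \left(-303288 + 197 \cdot \frac{1}{319} \cdot 652\right) \left(- \frac{1}{21570}\right) = \left(-303288 + \frac{128444}{319}\right) \left(- \frac{1}{21570}\right) = \left(- \frac{96620428}{319}\right) \left(- \frac{1}{21570}\right) = \frac{48310214}{3440415}$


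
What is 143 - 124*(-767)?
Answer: 95251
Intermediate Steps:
143 - 124*(-767) = 143 + 95108 = 95251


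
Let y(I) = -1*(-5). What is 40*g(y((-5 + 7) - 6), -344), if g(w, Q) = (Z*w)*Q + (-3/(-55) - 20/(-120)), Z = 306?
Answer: -694742108/33 ≈ -2.1053e+7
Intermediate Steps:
y(I) = 5
g(w, Q) = 73/330 + 306*Q*w (g(w, Q) = (306*w)*Q + (-3/(-55) - 20/(-120)) = 306*Q*w + (-3*(-1/55) - 20*(-1/120)) = 306*Q*w + (3/55 + ⅙) = 306*Q*w + 73/330 = 73/330 + 306*Q*w)
40*g(y((-5 + 7) - 6), -344) = 40*(73/330 + 306*(-344)*5) = 40*(73/330 - 526320) = 40*(-173685527/330) = -694742108/33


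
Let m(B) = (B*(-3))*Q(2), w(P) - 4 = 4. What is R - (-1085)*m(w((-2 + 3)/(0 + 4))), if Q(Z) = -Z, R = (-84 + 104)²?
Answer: 52480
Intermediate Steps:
w(P) = 8 (w(P) = 4 + 4 = 8)
R = 400 (R = 20² = 400)
m(B) = 6*B (m(B) = (B*(-3))*(-1*2) = -3*B*(-2) = 6*B)
R - (-1085)*m(w((-2 + 3)/(0 + 4))) = 400 - (-1085)*6*8 = 400 - (-1085)*48 = 400 - 1*(-52080) = 400 + 52080 = 52480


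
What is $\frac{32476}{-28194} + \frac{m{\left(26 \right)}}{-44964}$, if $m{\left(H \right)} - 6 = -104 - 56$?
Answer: $- \frac{121325749}{105642918} \approx -1.1485$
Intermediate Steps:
$m{\left(H \right)} = -154$ ($m{\left(H \right)} = 6 - 160 = -154$)
$\frac{32476}{-28194} + \frac{m{\left(26 \right)}}{-44964} = \frac{32476}{-28194} - \frac{154}{-44964} = 32476 \left(- \frac{1}{28194}\right) - - \frac{77}{22482} = - \frac{16238}{14097} + \frac{77}{22482} = - \frac{121325749}{105642918}$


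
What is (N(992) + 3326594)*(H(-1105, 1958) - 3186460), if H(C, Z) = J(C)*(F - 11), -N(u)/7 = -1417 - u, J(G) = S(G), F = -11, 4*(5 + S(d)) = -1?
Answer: -21306811645873/2 ≈ -1.0653e+13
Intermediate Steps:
S(d) = -21/4 (S(d) = -5 + (1/4)*(-1) = -5 - 1/4 = -21/4)
J(G) = -21/4
N(u) = 9919 + 7*u (N(u) = -7*(-1417 - u) = 9919 + 7*u)
H(C, Z) = 231/2 (H(C, Z) = -21*(-11 - 11)/4 = -21/4*(-22) = 231/2)
(N(992) + 3326594)*(H(-1105, 1958) - 3186460) = ((9919 + 7*992) + 3326594)*(231/2 - 3186460) = ((9919 + 6944) + 3326594)*(-6372689/2) = (16863 + 3326594)*(-6372689/2) = 3343457*(-6372689/2) = -21306811645873/2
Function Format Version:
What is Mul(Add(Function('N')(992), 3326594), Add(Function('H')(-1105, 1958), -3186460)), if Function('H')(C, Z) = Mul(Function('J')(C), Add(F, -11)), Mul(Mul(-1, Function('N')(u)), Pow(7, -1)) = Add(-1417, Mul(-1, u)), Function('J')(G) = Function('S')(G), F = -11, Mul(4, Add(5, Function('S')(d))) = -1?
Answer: Rational(-21306811645873, 2) ≈ -1.0653e+13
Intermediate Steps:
Function('S')(d) = Rational(-21, 4) (Function('S')(d) = Add(-5, Mul(Rational(1, 4), -1)) = Add(-5, Rational(-1, 4)) = Rational(-21, 4))
Function('J')(G) = Rational(-21, 4)
Function('N')(u) = Add(9919, Mul(7, u)) (Function('N')(u) = Mul(-7, Add(-1417, Mul(-1, u))) = Add(9919, Mul(7, u)))
Function('H')(C, Z) = Rational(231, 2) (Function('H')(C, Z) = Mul(Rational(-21, 4), Add(-11, -11)) = Mul(Rational(-21, 4), -22) = Rational(231, 2))
Mul(Add(Function('N')(992), 3326594), Add(Function('H')(-1105, 1958), -3186460)) = Mul(Add(Add(9919, Mul(7, 992)), 3326594), Add(Rational(231, 2), -3186460)) = Mul(Add(Add(9919, 6944), 3326594), Rational(-6372689, 2)) = Mul(Add(16863, 3326594), Rational(-6372689, 2)) = Mul(3343457, Rational(-6372689, 2)) = Rational(-21306811645873, 2)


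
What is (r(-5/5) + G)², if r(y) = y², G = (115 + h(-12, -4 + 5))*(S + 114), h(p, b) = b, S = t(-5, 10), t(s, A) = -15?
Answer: 131905225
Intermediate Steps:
S = -15
G = 11484 (G = (115 + (-4 + 5))*(-15 + 114) = (115 + 1)*99 = 116*99 = 11484)
(r(-5/5) + G)² = ((-5/5)² + 11484)² = ((-5*⅕)² + 11484)² = ((-1)² + 11484)² = (1 + 11484)² = 11485² = 131905225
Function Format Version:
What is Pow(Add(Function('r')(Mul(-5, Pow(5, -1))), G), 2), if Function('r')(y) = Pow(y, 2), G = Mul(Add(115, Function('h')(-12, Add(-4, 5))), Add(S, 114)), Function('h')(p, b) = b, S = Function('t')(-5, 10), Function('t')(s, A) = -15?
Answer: 131905225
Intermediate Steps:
S = -15
G = 11484 (G = Mul(Add(115, Add(-4, 5)), Add(-15, 114)) = Mul(Add(115, 1), 99) = Mul(116, 99) = 11484)
Pow(Add(Function('r')(Mul(-5, Pow(5, -1))), G), 2) = Pow(Add(Pow(Mul(-5, Pow(5, -1)), 2), 11484), 2) = Pow(Add(Pow(Mul(-5, Rational(1, 5)), 2), 11484), 2) = Pow(Add(Pow(-1, 2), 11484), 2) = Pow(Add(1, 11484), 2) = Pow(11485, 2) = 131905225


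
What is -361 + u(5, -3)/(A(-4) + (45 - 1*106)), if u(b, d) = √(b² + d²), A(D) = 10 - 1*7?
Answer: -361 - √34/58 ≈ -361.10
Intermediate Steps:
A(D) = 3 (A(D) = 10 - 7 = 3)
-361 + u(5, -3)/(A(-4) + (45 - 1*106)) = -361 + √(5² + (-3)²)/(3 + (45 - 1*106)) = -361 + √(25 + 9)/(3 + (45 - 106)) = -361 + √34/(3 - 61) = -361 + √34/(-58) = -361 + √34*(-1/58) = -361 - √34/58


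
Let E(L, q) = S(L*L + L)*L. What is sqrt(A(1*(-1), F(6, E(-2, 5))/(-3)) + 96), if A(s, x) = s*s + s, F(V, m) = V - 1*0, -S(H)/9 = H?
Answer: 4*sqrt(6) ≈ 9.7980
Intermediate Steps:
S(H) = -9*H
E(L, q) = L*(-9*L - 9*L**2) (E(L, q) = (-9*(L*L + L))*L = (-9*(L**2 + L))*L = (-9*(L + L**2))*L = (-9*L - 9*L**2)*L = L*(-9*L - 9*L**2))
F(V, m) = V (F(V, m) = V + 0 = V)
A(s, x) = s + s**2 (A(s, x) = s**2 + s = s + s**2)
sqrt(A(1*(-1), F(6, E(-2, 5))/(-3)) + 96) = sqrt((1*(-1))*(1 + 1*(-1)) + 96) = sqrt(-(1 - 1) + 96) = sqrt(-1*0 + 96) = sqrt(0 + 96) = sqrt(96) = 4*sqrt(6)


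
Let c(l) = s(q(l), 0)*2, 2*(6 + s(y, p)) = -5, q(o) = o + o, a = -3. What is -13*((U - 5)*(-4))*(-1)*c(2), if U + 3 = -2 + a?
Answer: -11492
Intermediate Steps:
q(o) = 2*o
s(y, p) = -17/2 (s(y, p) = -6 + (1/2)*(-5) = -6 - 5/2 = -17/2)
U = -8 (U = -3 + (-2 - 3) = -3 - 5 = -8)
c(l) = -17 (c(l) = -17/2*2 = -17)
-13*((U - 5)*(-4))*(-1)*c(2) = -13*((-8 - 5)*(-4))*(-1)*(-17) = -13*-13*(-4)*(-1)*(-17) = -13*52*(-1)*(-17) = -(-676)*(-17) = -13*884 = -11492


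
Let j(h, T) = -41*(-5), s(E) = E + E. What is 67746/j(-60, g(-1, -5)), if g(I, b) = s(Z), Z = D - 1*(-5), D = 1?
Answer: 67746/205 ≈ 330.47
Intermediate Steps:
Z = 6 (Z = 1 - 1*(-5) = 1 + 5 = 6)
s(E) = 2*E
g(I, b) = 12 (g(I, b) = 2*6 = 12)
j(h, T) = 205
67746/j(-60, g(-1, -5)) = 67746/205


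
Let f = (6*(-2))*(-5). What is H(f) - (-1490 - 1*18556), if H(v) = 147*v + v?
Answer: 28926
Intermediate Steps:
f = 60 (f = -12*(-5) = 60)
H(v) = 148*v
H(f) - (-1490 - 1*18556) = 148*60 - (-1490 - 1*18556) = 8880 - (-1490 - 18556) = 8880 - 1*(-20046) = 8880 + 20046 = 28926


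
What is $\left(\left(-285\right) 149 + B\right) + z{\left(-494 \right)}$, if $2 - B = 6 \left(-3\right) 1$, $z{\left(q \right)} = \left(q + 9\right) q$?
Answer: $197145$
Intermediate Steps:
$z{\left(q \right)} = q \left(9 + q\right)$ ($z{\left(q \right)} = \left(9 + q\right) q = q \left(9 + q\right)$)
$B = 20$ ($B = 2 - 6 \left(-3\right) 1 = 2 - \left(-18\right) 1 = 2 - -18 = 2 + 18 = 20$)
$\left(\left(-285\right) 149 + B\right) + z{\left(-494 \right)} = \left(\left(-285\right) 149 + 20\right) - 494 \left(9 - 494\right) = \left(-42465 + 20\right) - -239590 = -42445 + 239590 = 197145$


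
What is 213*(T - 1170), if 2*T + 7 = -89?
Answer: -259434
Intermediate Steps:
T = -48 (T = -7/2 + (½)*(-89) = -7/2 - 89/2 = -48)
213*(T - 1170) = 213*(-48 - 1170) = 213*(-1218) = -259434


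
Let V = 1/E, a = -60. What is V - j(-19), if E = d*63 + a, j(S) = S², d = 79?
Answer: -1775036/4917 ≈ -361.00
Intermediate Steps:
E = 4917 (E = 79*63 - 60 = 4977 - 60 = 4917)
V = 1/4917 ≈ 0.00020338
V - j(-19) = 1/4917 - 1*(-19)² = 1/4917 - 1*361 = 1/4917 - 361 = -1775036/4917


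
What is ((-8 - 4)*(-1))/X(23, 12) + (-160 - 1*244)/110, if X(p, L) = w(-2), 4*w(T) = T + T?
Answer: -862/55 ≈ -15.673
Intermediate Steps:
w(T) = T/2 (w(T) = (T + T)/4 = (2*T)/4 = T/2)
X(p, L) = -1 (X(p, L) = (½)*(-2) = -1)
((-8 - 4)*(-1))/X(23, 12) + (-160 - 1*244)/110 = ((-8 - 4)*(-1))/(-1) + (-160 - 1*244)/110 = -12*(-1)*(-1) + (-160 - 244)*(1/110) = 12*(-1) - 404*1/110 = -12 - 202/55 = -862/55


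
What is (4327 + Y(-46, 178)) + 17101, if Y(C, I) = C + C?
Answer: 21336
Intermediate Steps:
Y(C, I) = 2*C
(4327 + Y(-46, 178)) + 17101 = (4327 + 2*(-46)) + 17101 = (4327 - 92) + 17101 = 4235 + 17101 = 21336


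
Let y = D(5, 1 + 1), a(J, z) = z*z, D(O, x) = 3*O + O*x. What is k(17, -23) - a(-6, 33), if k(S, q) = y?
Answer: -1064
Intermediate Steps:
a(J, z) = z²
y = 25 (y = 5*(3 + (1 + 1)) = 5*(3 + 2) = 5*5 = 25)
k(S, q) = 25
k(17, -23) - a(-6, 33) = 25 - 1*33² = 25 - 1*1089 = 25 - 1089 = -1064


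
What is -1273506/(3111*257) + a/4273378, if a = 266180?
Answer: -871559071068/569446848701 ≈ -1.5305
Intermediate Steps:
-1273506/(3111*257) + a/4273378 = -1273506/(3111*257) + 266180/4273378 = -1273506/799527 + 266180*(1/4273378) = -1273506*1/799527 + 133090/2136689 = -424502/266509 + 133090/2136689 = -871559071068/569446848701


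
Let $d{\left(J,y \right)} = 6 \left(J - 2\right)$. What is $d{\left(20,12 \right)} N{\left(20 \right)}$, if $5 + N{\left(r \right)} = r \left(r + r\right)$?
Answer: $85860$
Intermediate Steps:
$d{\left(J,y \right)} = -12 + 6 J$ ($d{\left(J,y \right)} = 6 \left(-2 + J\right) = -12 + 6 J$)
$N{\left(r \right)} = -5 + 2 r^{2}$ ($N{\left(r \right)} = -5 + r \left(r + r\right) = -5 + r 2 r = -5 + 2 r^{2}$)
$d{\left(20,12 \right)} N{\left(20 \right)} = \left(-12 + 6 \cdot 20\right) \left(-5 + 2 \cdot 20^{2}\right) = \left(-12 + 120\right) \left(-5 + 2 \cdot 400\right) = 108 \left(-5 + 800\right) = 108 \cdot 795 = 85860$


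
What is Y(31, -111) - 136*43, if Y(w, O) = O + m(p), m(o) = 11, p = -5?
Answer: -5948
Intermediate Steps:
Y(w, O) = 11 + O (Y(w, O) = O + 11 = 11 + O)
Y(31, -111) - 136*43 = (11 - 111) - 136*43 = -100 - 1*5848 = -100 - 5848 = -5948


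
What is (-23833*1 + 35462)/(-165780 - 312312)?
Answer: -11629/478092 ≈ -0.024324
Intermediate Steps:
(-23833*1 + 35462)/(-165780 - 312312) = (-23833 + 35462)/(-478092) = 11629*(-1/478092) = -11629/478092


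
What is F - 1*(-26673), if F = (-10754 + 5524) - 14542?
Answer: 6901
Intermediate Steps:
F = -19772 (F = -5230 - 14542 = -19772)
F - 1*(-26673) = -19772 - 1*(-26673) = -19772 + 26673 = 6901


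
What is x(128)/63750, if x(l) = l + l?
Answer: 128/31875 ≈ 0.0040157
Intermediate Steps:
x(l) = 2*l
x(128)/63750 = (2*128)/63750 = 256*(1/63750) = 128/31875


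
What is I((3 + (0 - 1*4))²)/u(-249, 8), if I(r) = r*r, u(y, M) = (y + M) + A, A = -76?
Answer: -1/317 ≈ -0.0031546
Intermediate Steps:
u(y, M) = -76 + M + y (u(y, M) = (y + M) - 76 = (M + y) - 76 = -76 + M + y)
I(r) = r²
I((3 + (0 - 1*4))²)/u(-249, 8) = ((3 + (0 - 1*4))²)²/(-76 + 8 - 249) = ((3 + (0 - 4))²)²/(-317) = ((3 - 4)²)²*(-1/317) = ((-1)²)²*(-1/317) = 1²*(-1/317) = 1*(-1/317) = -1/317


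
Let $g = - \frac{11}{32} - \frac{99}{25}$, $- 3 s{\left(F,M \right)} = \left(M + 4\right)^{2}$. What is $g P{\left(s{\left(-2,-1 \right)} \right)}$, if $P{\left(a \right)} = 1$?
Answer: $- \frac{3443}{800} \approx -4.3037$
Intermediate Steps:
$s{\left(F,M \right)} = - \frac{\left(4 + M\right)^{2}}{3}$ ($s{\left(F,M \right)} = - \frac{\left(M + 4\right)^{2}}{3} = - \frac{\left(4 + M\right)^{2}}{3}$)
$g = - \frac{3443}{800}$ ($g = \left(-11\right) \frac{1}{32} - \frac{99}{25} = - \frac{11}{32} - \frac{99}{25} = - \frac{3443}{800} \approx -4.3037$)
$g P{\left(s{\left(-2,-1 \right)} \right)} = \left(- \frac{3443}{800}\right) 1 = - \frac{3443}{800}$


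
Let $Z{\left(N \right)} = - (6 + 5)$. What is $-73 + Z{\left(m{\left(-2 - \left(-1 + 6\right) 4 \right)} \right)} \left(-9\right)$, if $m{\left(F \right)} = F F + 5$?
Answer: $26$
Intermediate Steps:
$m{\left(F \right)} = 5 + F^{2}$ ($m{\left(F \right)} = F^{2} + 5 = 5 + F^{2}$)
$Z{\left(N \right)} = -11$ ($Z{\left(N \right)} = \left(-1\right) 11 = -11$)
$-73 + Z{\left(m{\left(-2 - \left(-1 + 6\right) 4 \right)} \right)} \left(-9\right) = -73 - -99 = -73 + 99 = 26$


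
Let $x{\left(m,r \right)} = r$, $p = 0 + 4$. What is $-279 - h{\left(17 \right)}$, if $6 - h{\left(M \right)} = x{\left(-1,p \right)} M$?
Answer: $-217$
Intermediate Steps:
$p = 4$
$h{\left(M \right)} = 6 - 4 M$
$-279 - h{\left(17 \right)} = -279 - \left(6 - 68\right) = -279 - -62 = -279 + 62 = -217$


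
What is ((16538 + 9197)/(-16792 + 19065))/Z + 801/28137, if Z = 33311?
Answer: 20457514666/710139454237 ≈ 0.028808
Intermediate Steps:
((16538 + 9197)/(-16792 + 19065))/Z + 801/28137 = ((16538 + 9197)/(-16792 + 19065))/33311 + 801/28137 = (25735/2273)*(1/33311) + 801*(1/28137) = (25735*(1/2273))*(1/33311) + 267/9379 = (25735/2273)*(1/33311) + 267/9379 = 25735/75715903 + 267/9379 = 20457514666/710139454237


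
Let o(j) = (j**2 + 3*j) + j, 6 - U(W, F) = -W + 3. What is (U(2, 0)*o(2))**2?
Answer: 3600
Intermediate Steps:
U(W, F) = 3 + W (U(W, F) = 6 - (-W + 3) = 6 - (3 - W) = 6 + (-3 + W) = 3 + W)
o(j) = j**2 + 4*j
(U(2, 0)*o(2))**2 = ((3 + 2)*(2*(4 + 2)))**2 = (5*(2*6))**2 = (5*12)**2 = 60**2 = 3600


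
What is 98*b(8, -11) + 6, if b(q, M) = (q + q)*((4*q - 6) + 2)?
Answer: 43910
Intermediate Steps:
b(q, M) = 2*q*(-4 + 4*q) (b(q, M) = (2*q)*((-6 + 4*q) + 2) = (2*q)*(-4 + 4*q) = 2*q*(-4 + 4*q))
98*b(8, -11) + 6 = 98*(8*8*(-1 + 8)) + 6 = 98*(8*8*7) + 6 = 98*448 + 6 = 43904 + 6 = 43910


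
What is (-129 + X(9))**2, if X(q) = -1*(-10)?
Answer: 14161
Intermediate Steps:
X(q) = 10
(-129 + X(9))**2 = (-129 + 10)**2 = (-119)**2 = 14161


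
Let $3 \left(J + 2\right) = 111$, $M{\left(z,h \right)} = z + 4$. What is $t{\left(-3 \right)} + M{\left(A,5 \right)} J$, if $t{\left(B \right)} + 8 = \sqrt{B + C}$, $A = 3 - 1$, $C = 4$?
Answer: $203$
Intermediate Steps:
$A = 2$
$M{\left(z,h \right)} = 4 + z$
$J = 35$ ($J = -2 + \frac{1}{3} \cdot 111 = -2 + 37 = 35$)
$t{\left(B \right)} = -8 + \sqrt{4 + B}$ ($t{\left(B \right)} = -8 + \sqrt{B + 4} = -8 + \sqrt{4 + B}$)
$t{\left(-3 \right)} + M{\left(A,5 \right)} J = \left(-8 + \sqrt{4 - 3}\right) + \left(4 + 2\right) 35 = \left(-8 + \sqrt{1}\right) + 6 \cdot 35 = \left(-8 + 1\right) + 210 = -7 + 210 = 203$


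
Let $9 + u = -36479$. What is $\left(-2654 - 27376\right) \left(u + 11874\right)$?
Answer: $739158420$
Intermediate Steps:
$u = -36488$ ($u = -9 - 36479 = -36488$)
$\left(-2654 - 27376\right) \left(u + 11874\right) = \left(-2654 - 27376\right) \left(-36488 + 11874\right) = \left(-30030\right) \left(-24614\right) = 739158420$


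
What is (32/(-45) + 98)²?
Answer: 19166884/2025 ≈ 9465.1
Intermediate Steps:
(32/(-45) + 98)² = (32*(-1/45) + 98)² = (-32/45 + 98)² = (4378/45)² = 19166884/2025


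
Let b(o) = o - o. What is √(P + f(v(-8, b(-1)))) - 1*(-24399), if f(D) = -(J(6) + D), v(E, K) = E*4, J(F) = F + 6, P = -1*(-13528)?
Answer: 24399 + 2*√3387 ≈ 24515.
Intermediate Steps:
P = 13528
J(F) = 6 + F
b(o) = 0
v(E, K) = 4*E
f(D) = -12 - D (f(D) = -((6 + 6) + D) = -(12 + D) = -12 - D)
√(P + f(v(-8, b(-1)))) - 1*(-24399) = √(13528 + (-12 - 4*(-8))) - 1*(-24399) = √(13528 + (-12 - 1*(-32))) + 24399 = √(13528 + (-12 + 32)) + 24399 = √(13528 + 20) + 24399 = √13548 + 24399 = 2*√3387 + 24399 = 24399 + 2*√3387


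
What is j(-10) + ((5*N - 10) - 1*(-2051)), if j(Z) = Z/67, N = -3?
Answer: 135732/67 ≈ 2025.9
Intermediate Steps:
j(Z) = Z/67 (j(Z) = Z*(1/67) = Z/67)
j(-10) + ((5*N - 10) - 1*(-2051)) = (1/67)*(-10) + ((5*(-3) - 10) - 1*(-2051)) = -10/67 + ((-15 - 10) + 2051) = -10/67 + (-25 + 2051) = -10/67 + 2026 = 135732/67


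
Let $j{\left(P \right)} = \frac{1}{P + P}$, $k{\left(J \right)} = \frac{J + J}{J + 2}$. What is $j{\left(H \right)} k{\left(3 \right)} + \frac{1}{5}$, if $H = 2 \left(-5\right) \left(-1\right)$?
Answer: $\frac{13}{50} \approx 0.26$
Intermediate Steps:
$k{\left(J \right)} = \frac{2 J}{2 + J}$
$H = 10$ ($H = \left(-10\right) \left(-1\right) = 10$)
$j{\left(P \right)} = \frac{1}{2 P}$
$j{\left(H \right)} k{\left(3 \right)} + \frac{1}{5} = \frac{1}{2 \cdot 10} \cdot 2 \cdot 3 \frac{1}{2 + 3} + \frac{1}{5} = \frac{1}{2} \cdot \frac{1}{10} \cdot 2 \cdot 3 \cdot \frac{1}{5} + \frac{1}{5} = \frac{2 \cdot 3 \cdot \frac{1}{5}}{20} + \frac{1}{5} = \frac{1}{20} \cdot \frac{6}{5} + \frac{1}{5} = \frac{3}{50} + \frac{1}{5} = \frac{13}{50}$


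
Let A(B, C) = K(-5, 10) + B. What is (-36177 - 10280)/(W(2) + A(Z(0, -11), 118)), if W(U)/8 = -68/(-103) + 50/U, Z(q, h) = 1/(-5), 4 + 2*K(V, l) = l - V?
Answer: -47850710/216899 ≈ -220.61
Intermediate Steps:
K(V, l) = -2 + l/2 - V/2 (K(V, l) = -2 + (l - V)/2 = -2 + (l/2 - V/2) = -2 + l/2 - V/2)
Z(q, h) = -1/5
A(B, C) = 11/2 + B (A(B, C) = (-2 + (1/2)*10 - 1/2*(-5)) + B = (-2 + 5 + 5/2) + B = 11/2 + B)
W(U) = 544/103 + 400/U (W(U) = 8*(-68/(-103) + 50/U) = 8*(-68*(-1/103) + 50/U) = 8*(68/103 + 50/U) = 544/103 + 400/U)
(-36177 - 10280)/(W(2) + A(Z(0, -11), 118)) = (-36177 - 10280)/((544/103 + 400/2) + (11/2 - 1/5)) = -46457/((544/103 + 400*(1/2)) + 53/10) = -46457/((544/103 + 200) + 53/10) = -46457/(21144/103 + 53/10) = -46457/216899/1030 = -46457*1030/216899 = -47850710/216899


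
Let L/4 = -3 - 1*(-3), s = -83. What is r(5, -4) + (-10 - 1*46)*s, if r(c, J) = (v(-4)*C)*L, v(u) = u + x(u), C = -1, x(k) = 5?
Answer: 4648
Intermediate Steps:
v(u) = 5 + u (v(u) = u + 5 = 5 + u)
L = 0 (L = 4*(-3 - 1*(-3)) = 4*(-3 + 3) = 4*0 = 0)
r(c, J) = 0 (r(c, J) = ((5 - 4)*(-1))*0 = (1*(-1))*0 = -1*0 = 0)
r(5, -4) + (-10 - 1*46)*s = 0 + (-10 - 1*46)*(-83) = 0 + (-10 - 46)*(-83) = 0 - 56*(-83) = 0 + 4648 = 4648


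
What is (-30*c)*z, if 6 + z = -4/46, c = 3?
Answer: 12600/23 ≈ 547.83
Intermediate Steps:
z = -140/23 (z = -6 - 4/46 = -6 - 4*1/46 = -6 - 2/23 = -140/23 ≈ -6.0870)
(-30*c)*z = -30*3*(-140/23) = -90*(-140/23) = 12600/23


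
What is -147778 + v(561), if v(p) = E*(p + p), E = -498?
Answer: -706534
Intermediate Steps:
v(p) = -996*p (v(p) = -498*(p + p) = -996*p)
-147778 + v(561) = -147778 - 996*561 = -147778 - 558756 = -706534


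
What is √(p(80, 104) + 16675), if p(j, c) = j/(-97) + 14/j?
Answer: √62755584630/1940 ≈ 129.13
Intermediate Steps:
p(j, c) = 14/j - j/97 (p(j, c) = j*(-1/97) + 14/j = -j/97 + 14/j = 14/j - j/97)
√(p(80, 104) + 16675) = √((14/80 - 1/97*80) + 16675) = √((14*(1/80) - 80/97) + 16675) = √((7/40 - 80/97) + 16675) = √(-2521/3880 + 16675) = √(64696479/3880) = √62755584630/1940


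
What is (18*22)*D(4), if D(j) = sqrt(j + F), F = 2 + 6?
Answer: 792*sqrt(3) ≈ 1371.8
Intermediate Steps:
F = 8
D(j) = sqrt(8 + j) (D(j) = sqrt(j + 8) = sqrt(8 + j))
(18*22)*D(4) = (18*22)*sqrt(8 + 4) = 396*sqrt(12) = 396*(2*sqrt(3)) = 792*sqrt(3)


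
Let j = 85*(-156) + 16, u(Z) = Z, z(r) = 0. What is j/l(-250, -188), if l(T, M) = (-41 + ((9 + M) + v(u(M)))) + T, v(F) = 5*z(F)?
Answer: 6622/235 ≈ 28.179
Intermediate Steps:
v(F) = 0 (v(F) = 5*0 = 0)
j = -13244 (j = -13260 + 16 = -13244)
l(T, M) = -32 + M + T (l(T, M) = (-41 + ((9 + M) + 0)) + T = (-41 + (9 + M)) + T = (-32 + M) + T = -32 + M + T)
j/l(-250, -188) = -13244/(-32 - 188 - 250) = -13244/(-470) = -13244*(-1/470) = 6622/235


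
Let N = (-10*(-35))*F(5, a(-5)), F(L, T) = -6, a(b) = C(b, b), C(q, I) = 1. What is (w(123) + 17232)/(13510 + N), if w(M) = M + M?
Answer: 8739/5705 ≈ 1.5318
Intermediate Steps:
a(b) = 1
w(M) = 2*M
N = -2100 (N = -10*(-35)*(-6) = 350*(-6) = -2100)
(w(123) + 17232)/(13510 + N) = (2*123 + 17232)/(13510 - 2100) = (246 + 17232)/11410 = 17478*(1/11410) = 8739/5705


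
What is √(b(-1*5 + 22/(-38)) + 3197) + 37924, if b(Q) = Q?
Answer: 37924 + √1152103/19 ≈ 37981.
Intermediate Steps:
√(b(-1*5 + 22/(-38)) + 3197) + 37924 = √((-1*5 + 22/(-38)) + 3197) + 37924 = √((-5 + 22*(-1/38)) + 3197) + 37924 = √((-5 - 11/19) + 3197) + 37924 = √(-106/19 + 3197) + 37924 = √(60637/19) + 37924 = √1152103/19 + 37924 = 37924 + √1152103/19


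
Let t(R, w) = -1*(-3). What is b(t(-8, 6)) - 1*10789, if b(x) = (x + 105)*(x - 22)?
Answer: -12841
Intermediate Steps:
t(R, w) = 3
b(x) = (-22 + x)*(105 + x) (b(x) = (105 + x)*(-22 + x) = (-22 + x)*(105 + x))
b(t(-8, 6)) - 1*10789 = (-2310 + 3² + 83*3) - 1*10789 = (-2310 + 9 + 249) - 10789 = -2052 - 10789 = -12841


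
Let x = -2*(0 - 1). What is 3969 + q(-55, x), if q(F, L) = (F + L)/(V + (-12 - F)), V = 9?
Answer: 206335/52 ≈ 3968.0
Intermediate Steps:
x = 2 (x = -2*(-1) = 2)
q(F, L) = (F + L)/(-3 - F) (q(F, L) = (F + L)/(9 + (-12 - F)) = (F + L)/(-3 - F))
3969 + q(-55, x) = 3969 + (-1*(-55) - 1*2)/(3 - 55) = 3969 + (55 - 2)/(-52) = 3969 - 1/52*53 = 3969 - 53/52 = 206335/52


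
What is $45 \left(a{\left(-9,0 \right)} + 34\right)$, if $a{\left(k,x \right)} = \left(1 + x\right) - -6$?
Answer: $1845$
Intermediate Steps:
$a{\left(k,x \right)} = 7 + x$ ($a{\left(k,x \right)} = \left(1 + x\right) + 6 = 7 + x$)
$45 \left(a{\left(-9,0 \right)} + 34\right) = 45 \left(\left(7 + 0\right) + 34\right) = 45 \left(7 + 34\right) = 45 \cdot 41 = 1845$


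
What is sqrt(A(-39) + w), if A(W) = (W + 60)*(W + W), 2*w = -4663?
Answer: I*sqrt(15878)/2 ≈ 63.004*I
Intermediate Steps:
w = -4663/2 (w = (1/2)*(-4663) = -4663/2 ≈ -2331.5)
A(W) = 2*W*(60 + W) (A(W) = (60 + W)*(2*W) = 2*W*(60 + W))
sqrt(A(-39) + w) = sqrt(2*(-39)*(60 - 39) - 4663/2) = sqrt(2*(-39)*21 - 4663/2) = sqrt(-1638 - 4663/2) = sqrt(-7939/2) = I*sqrt(15878)/2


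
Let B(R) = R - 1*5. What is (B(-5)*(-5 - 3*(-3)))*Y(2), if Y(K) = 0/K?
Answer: 0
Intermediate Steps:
B(R) = -5 + R (B(R) = R - 5 = -5 + R)
Y(K) = 0
(B(-5)*(-5 - 3*(-3)))*Y(2) = ((-5 - 5)*(-5 - 3*(-3)))*0 = -10*(-5 + 9)*0 = -10*4*0 = -40*0 = 0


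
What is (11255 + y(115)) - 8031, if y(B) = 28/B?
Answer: 370788/115 ≈ 3224.2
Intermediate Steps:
(11255 + y(115)) - 8031 = (11255 + 28/115) - 8031 = 1294353/115 - 8031 = 370788/115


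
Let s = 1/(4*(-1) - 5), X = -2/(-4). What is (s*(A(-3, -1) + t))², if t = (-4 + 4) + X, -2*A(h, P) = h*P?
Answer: 1/81 ≈ 0.012346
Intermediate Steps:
X = ½ (X = -2*(-¼) = ½ ≈ 0.50000)
A(h, P) = -P*h/2 (A(h, P) = -h*P/2 = -P*h/2)
t = ½ (t = (-4 + 4) + ½ = 0 + ½ = ½ ≈ 0.50000)
s = -⅑ (s = 1/(-4 - 5) = 1/(-9) = -⅑ ≈ -0.11111)
(s*(A(-3, -1) + t))² = (-(-½*(-1)*(-3) + ½)/9)² = (-(-3/2 + ½)/9)² = (-⅑*(-1))² = (⅑)² = 1/81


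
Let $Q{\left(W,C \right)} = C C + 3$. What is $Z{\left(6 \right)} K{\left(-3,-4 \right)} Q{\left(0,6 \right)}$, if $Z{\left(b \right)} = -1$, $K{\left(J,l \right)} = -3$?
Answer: $117$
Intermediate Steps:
$Q{\left(W,C \right)} = 3 + C^{2}$ ($Q{\left(W,C \right)} = C^{2} + 3 = 3 + C^{2}$)
$Z{\left(6 \right)} K{\left(-3,-4 \right)} Q{\left(0,6 \right)} = \left(-1\right) \left(-3\right) \left(3 + 6^{2}\right) = 3 \left(3 + 36\right) = 3 \cdot 39 = 117$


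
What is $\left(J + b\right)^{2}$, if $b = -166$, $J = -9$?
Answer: $30625$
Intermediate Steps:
$\left(J + b\right)^{2} = \left(-9 - 166\right)^{2} = \left(-175\right)^{2} = 30625$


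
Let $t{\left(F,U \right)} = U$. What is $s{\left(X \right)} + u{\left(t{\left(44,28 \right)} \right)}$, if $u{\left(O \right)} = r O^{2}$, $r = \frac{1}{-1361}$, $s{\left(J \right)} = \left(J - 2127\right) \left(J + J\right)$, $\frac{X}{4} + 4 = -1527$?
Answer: $\frac{137540274744}{1361} \approx 1.0106 \cdot 10^{8}$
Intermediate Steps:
$X = -6124$ ($X = -16 + 4 \left(-1527\right) = -16 - 6108 = -6124$)
$s{\left(J \right)} = 2 J \left(-2127 + J\right)$ ($s{\left(J \right)} = \left(-2127 + J\right) 2 J = 2 J \left(-2127 + J\right)$)
$r = - \frac{1}{1361} \approx -0.00073475$
$u{\left(O \right)} = - \frac{O^{2}}{1361}$
$s{\left(X \right)} + u{\left(t{\left(44,28 \right)} \right)} = 2 \left(-6124\right) \left(-2127 - 6124\right) - \frac{28^{2}}{1361} = 2 \left(-6124\right) \left(-8251\right) - \frac{784}{1361} = 101058248 - \frac{784}{1361} = \frac{137540274744}{1361}$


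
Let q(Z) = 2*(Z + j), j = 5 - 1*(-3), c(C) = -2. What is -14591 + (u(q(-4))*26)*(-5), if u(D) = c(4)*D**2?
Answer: 2049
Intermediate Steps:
j = 8 (j = 5 + 3 = 8)
q(Z) = 16 + 2*Z (q(Z) = 2*(Z + 8) = 2*(8 + Z) = 16 + 2*Z)
u(D) = -2*D**2
-14591 + (u(q(-4))*26)*(-5) = -14591 + (-2*(16 + 2*(-4))**2*26)*(-5) = -14591 + (-2*(16 - 8)**2*26)*(-5) = -14591 + (-2*8**2*26)*(-5) = -14591 + (-2*64*26)*(-5) = -14591 - 128*26*(-5) = -14591 - 3328*(-5) = -14591 + 16640 = 2049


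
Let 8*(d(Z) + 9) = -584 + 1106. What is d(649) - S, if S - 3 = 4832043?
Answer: -19327959/4 ≈ -4.8320e+6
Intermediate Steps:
d(Z) = 225/4 (d(Z) = -9 + (-584 + 1106)/8 = -9 + (⅛)*522 = -9 + 261/4 = 225/4)
S = 4832046 (S = 3 + 4832043 = 4832046)
d(649) - S = 225/4 - 1*4832046 = 225/4 - 4832046 = -19327959/4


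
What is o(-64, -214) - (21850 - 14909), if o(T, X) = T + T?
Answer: -7069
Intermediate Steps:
o(T, X) = 2*T
o(-64, -214) - (21850 - 14909) = 2*(-64) - (21850 - 14909) = -128 - 1*6941 = -128 - 6941 = -7069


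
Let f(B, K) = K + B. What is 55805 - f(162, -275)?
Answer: 55918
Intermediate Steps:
f(B, K) = B + K
55805 - f(162, -275) = 55805 - (162 - 275) = 55805 - 1*(-113) = 55805 + 113 = 55918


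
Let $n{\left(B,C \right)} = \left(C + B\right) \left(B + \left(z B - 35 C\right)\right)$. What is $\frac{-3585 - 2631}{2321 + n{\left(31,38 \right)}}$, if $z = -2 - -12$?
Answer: $\frac{777}{8240} \approx 0.094296$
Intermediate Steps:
$z = 10$ ($z = -2 + 12 = 10$)
$n{\left(B,C \right)} = \left(B + C\right) \left(- 35 C + 11 B\right)$ ($n{\left(B,C \right)} = \left(C + B\right) \left(B + \left(10 B - 35 C\right)\right) = \left(B + C\right) \left(B + \left(- 35 C + 10 B\right)\right) = \left(B + C\right) \left(- 35 C + 11 B\right)$)
$\frac{-3585 - 2631}{2321 + n{\left(31,38 \right)}} = \frac{-3585 - 2631}{2321 - \left(-10571 + 28272 + 50540\right)} = - \frac{6216}{2321 - 68241} = - \frac{6216}{-65920} = \left(-6216\right) \left(- \frac{1}{65920}\right) = \frac{777}{8240}$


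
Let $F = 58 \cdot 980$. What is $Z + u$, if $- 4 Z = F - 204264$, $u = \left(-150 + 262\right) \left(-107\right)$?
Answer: $24872$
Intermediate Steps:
$F = 56840$
$u = -11984$ ($u = 112 \left(-107\right) = -11984$)
$Z = 36856$ ($Z = - \frac{56840 - 204264}{4} = \left(- \frac{1}{4}\right) \left(-147424\right) = 36856$)
$Z + u = 36856 - 11984 = 24872$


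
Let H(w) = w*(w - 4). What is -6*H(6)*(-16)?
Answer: 1152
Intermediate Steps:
H(w) = w*(-4 + w)
-6*H(6)*(-16) = -36*(-4 + 6)*(-16) = -36*2*(-16) = -6*12*(-16) = -72*(-16) = 1152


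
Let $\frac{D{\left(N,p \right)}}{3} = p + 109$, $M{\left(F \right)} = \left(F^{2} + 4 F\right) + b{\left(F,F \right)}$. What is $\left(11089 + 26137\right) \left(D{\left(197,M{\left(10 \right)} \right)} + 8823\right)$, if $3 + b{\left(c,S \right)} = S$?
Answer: $357034566$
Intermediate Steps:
$b{\left(c,S \right)} = -3 + S$
$M{\left(F \right)} = -3 + F^{2} + 5 F$ ($M{\left(F \right)} = \left(F^{2} + 4 F\right) + \left(-3 + F\right) = -3 + F^{2} + 5 F$)
$D{\left(N,p \right)} = 327 + 3 p$ ($D{\left(N,p \right)} = 3 \left(p + 109\right) = 3 \left(109 + p\right) = 327 + 3 p$)
$\left(11089 + 26137\right) \left(D{\left(197,M{\left(10 \right)} \right)} + 8823\right) = \left(11089 + 26137\right) \left(\left(327 + 3 \left(-3 + 10^{2} + 5 \cdot 10\right)\right) + 8823\right) = 37226 \left(\left(327 + 3 \left(-3 + 100 + 50\right)\right) + 8823\right) = 37226 \left(\left(327 + 3 \cdot 147\right) + 8823\right) = 37226 \left(\left(327 + 441\right) + 8823\right) = 37226 \left(768 + 8823\right) = 37226 \cdot 9591 = 357034566$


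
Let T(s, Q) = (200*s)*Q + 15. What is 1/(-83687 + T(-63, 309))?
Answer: -1/3977072 ≈ -2.5144e-7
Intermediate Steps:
T(s, Q) = 15 + 200*Q*s (T(s, Q) = 200*Q*s + 15 = 15 + 200*Q*s)
1/(-83687 + T(-63, 309)) = 1/(-83687 + (15 + 200*309*(-63))) = 1/(-83687 + (15 - 3893400)) = 1/(-83687 - 3893385) = 1/(-3977072) = -1/3977072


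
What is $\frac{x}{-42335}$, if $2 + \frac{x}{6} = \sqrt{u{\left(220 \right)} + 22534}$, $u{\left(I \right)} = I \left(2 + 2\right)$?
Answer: $\frac{12}{42335} - \frac{6 \sqrt{23414}}{42335} \approx -0.021403$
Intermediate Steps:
$u{\left(I \right)} = 4 I$ ($u{\left(I \right)} = I 4 = 4 I$)
$x = -12 + 6 \sqrt{23414}$ ($x = -12 + 6 \sqrt{4 \cdot 220 + 22534} = -12 + 6 \sqrt{880 + 22534} = -12 + 6 \sqrt{23414} \approx 906.1$)
$\frac{x}{-42335} = \frac{-12 + 6 \sqrt{23414}}{-42335} = \left(-12 + 6 \sqrt{23414}\right) \left(- \frac{1}{42335}\right) = \frac{12}{42335} - \frac{6 \sqrt{23414}}{42335}$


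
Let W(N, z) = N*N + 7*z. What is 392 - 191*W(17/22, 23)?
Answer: -14748955/484 ≈ -30473.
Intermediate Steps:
W(N, z) = N**2 + 7*z
392 - 191*W(17/22, 23) = 392 - 191*((17/22)**2 + 7*23) = 392 - 191*((17*(1/22))**2 + 161) = 392 - 191*((17/22)**2 + 161) = 392 - 191*(289/484 + 161) = 392 - 191*78213/484 = 392 - 14938683/484 = -14748955/484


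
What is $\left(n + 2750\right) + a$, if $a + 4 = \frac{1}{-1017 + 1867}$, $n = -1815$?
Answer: $\frac{791351}{850} \approx 931.0$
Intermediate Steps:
$a = - \frac{3399}{850}$ ($a = -4 + \frac{1}{-1017 + 1867} = -4 + \frac{1}{850} = - \frac{3399}{850} \approx -3.9988$)
$\left(n + 2750\right) + a = \left(-1815 + 2750\right) - \frac{3399}{850} = 935 - \frac{3399}{850} = \frac{791351}{850}$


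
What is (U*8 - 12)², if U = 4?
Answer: 400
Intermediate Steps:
(U*8 - 12)² = (4*8 - 12)² = (32 - 12)² = 20² = 400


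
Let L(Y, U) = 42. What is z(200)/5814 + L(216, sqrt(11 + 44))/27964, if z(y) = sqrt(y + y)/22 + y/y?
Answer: 136388/74517069 ≈ 0.0018303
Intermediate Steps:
z(y) = 1 + sqrt(2)*sqrt(y)/22 (z(y) = sqrt(2*y)*(1/22) + 1 = (sqrt(2)*sqrt(y))*(1/22) + 1 = sqrt(2)*sqrt(y)/22 + 1 = 1 + sqrt(2)*sqrt(y)/22)
z(200)/5814 + L(216, sqrt(11 + 44))/27964 = (1 + sqrt(2)*sqrt(200)/22)/5814 + 42/27964 = (1 + sqrt(2)*(10*sqrt(2))/22)*(1/5814) + 42*(1/27964) = (1 + 10/11)*(1/5814) + 21/13982 = (21/11)*(1/5814) + 21/13982 = 7/21318 + 21/13982 = 136388/74517069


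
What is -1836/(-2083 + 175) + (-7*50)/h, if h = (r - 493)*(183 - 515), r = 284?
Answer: 1760119/1838782 ≈ 0.95722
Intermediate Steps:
h = 69388 (h = (284 - 493)*(183 - 515) = -209*(-332) = 69388)
-1836/(-2083 + 175) + (-7*50)/h = -1836/(-2083 + 175) - 7*50/69388 = -1836/(-1908) - 350*1/69388 = -1836*(-1/1908) - 175/34694 = 51/53 - 175/34694 = 1760119/1838782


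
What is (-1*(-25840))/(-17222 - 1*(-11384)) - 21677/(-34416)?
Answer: -127126519/33486768 ≈ -3.7963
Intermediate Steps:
(-1*(-25840))/(-17222 - 1*(-11384)) - 21677/(-34416) = 25840/(-17222 + 11384) - 21677*(-1/34416) = 25840/(-5838) + 21677/34416 = 25840*(-1/5838) + 21677/34416 = -12920/2919 + 21677/34416 = -127126519/33486768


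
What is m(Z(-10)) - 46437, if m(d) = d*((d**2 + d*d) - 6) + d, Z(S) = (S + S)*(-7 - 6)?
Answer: 35104263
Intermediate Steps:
Z(S) = -26*S (Z(S) = (2*S)*(-13) = -26*S)
m(d) = d + d*(-6 + 2*d**2) (m(d) = d*((d**2 + d**2) - 6) + d = d*(2*d**2 - 6) + d = d*(-6 + 2*d**2) + d = d + d*(-6 + 2*d**2))
m(Z(-10)) - 46437 = (-26*(-10))*(-5 + 2*(-26*(-10))**2) - 46437 = 260*(-5 + 2*260**2) - 46437 = 260*(-5 + 2*67600) - 46437 = 260*(-5 + 135200) - 46437 = 260*135195 - 46437 = 35150700 - 46437 = 35104263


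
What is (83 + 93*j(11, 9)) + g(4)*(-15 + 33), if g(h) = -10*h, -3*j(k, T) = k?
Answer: -978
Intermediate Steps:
j(k, T) = -k/3
(83 + 93*j(11, 9)) + g(4)*(-15 + 33) = (83 + 93*(-1/3*11)) + (-10*4)*(-15 + 33) = (83 + 93*(-11/3)) - 40*18 = (83 - 341) - 720 = -258 - 720 = -978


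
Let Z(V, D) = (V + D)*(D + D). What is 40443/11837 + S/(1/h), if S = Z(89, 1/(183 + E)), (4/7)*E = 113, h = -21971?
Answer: -281928968213269/27456264773 ≈ -10268.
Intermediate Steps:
E = 791/4 (E = (7/4)*113 = 791/4 ≈ 197.75)
Z(V, D) = 2*D*(D + V) (Z(V, D) = (D + V)*(2*D) = 2*D*(D + V))
S = 1084408/2319529 (S = 2*(1/(183 + 791/4) + 89)/(183 + 791/4) = 2*(1/(1523/4) + 89)/(1523/4) = 2*(4/1523)*(4/1523 + 89) = 2*(4/1523)*(135551/1523) = 1084408/2319529 ≈ 0.46751)
40443/11837 + S/(1/h) = 40443/11837 + 1084408/(2319529*(1/(-21971))) = 40443*(1/11837) + 1084408/(2319529*(-1/21971)) = 40443/11837 + (1084408/2319529)*(-21971) = 40443/11837 - 23825528168/2319529 = -281928968213269/27456264773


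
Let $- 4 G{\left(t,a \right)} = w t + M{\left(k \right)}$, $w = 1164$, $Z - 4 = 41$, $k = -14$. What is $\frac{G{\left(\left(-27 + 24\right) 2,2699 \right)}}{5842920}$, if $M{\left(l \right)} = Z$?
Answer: $\frac{2313}{7790560} \approx 0.0002969$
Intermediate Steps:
$Z = 45$ ($Z = 4 + 41 = 45$)
$M{\left(l \right)} = 45$
$G{\left(t,a \right)} = - \frac{45}{4} - 291 t$ ($G{\left(t,a \right)} = - \frac{1164 t + 45}{4} = - \frac{45 + 1164 t}{4} = - \frac{45}{4} - 291 t$)
$\frac{G{\left(\left(-27 + 24\right) 2,2699 \right)}}{5842920} = \frac{- \frac{45}{4} - 291 \left(-27 + 24\right) 2}{5842920} = \left(- \frac{45}{4} - 291 \left(\left(-3\right) 2\right)\right) \frac{1}{5842920} = \left(- \frac{45}{4} - -1746\right) \frac{1}{5842920} = \left(- \frac{45}{4} + 1746\right) \frac{1}{5842920} = \frac{6939}{4} \cdot \frac{1}{5842920} = \frac{2313}{7790560}$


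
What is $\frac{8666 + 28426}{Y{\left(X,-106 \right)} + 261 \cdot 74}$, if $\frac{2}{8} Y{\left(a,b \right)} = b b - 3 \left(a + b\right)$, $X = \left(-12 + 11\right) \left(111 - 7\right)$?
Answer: $\frac{18546}{33389} \approx 0.55545$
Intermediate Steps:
$X = -104$ ($X = \left(-1\right) 104 = -104$)
$Y{\left(a,b \right)} = - 12 a - 12 b + 4 b^{2}$ ($Y{\left(a,b \right)} = 4 \left(b b - 3 \left(a + b\right)\right) = 4 \left(b^{2} - \left(3 a + 3 b\right)\right) = 4 \left(b^{2} - 3 a - 3 b\right) = - 12 a - 12 b + 4 b^{2}$)
$\frac{8666 + 28426}{Y{\left(X,-106 \right)} + 261 \cdot 74} = \frac{8666 + 28426}{\left(\left(-12\right) \left(-104\right) - -1272 + 4 \left(-106\right)^{2}\right) + 261 \cdot 74} = \frac{37092}{\left(1248 + 1272 + 4 \cdot 11236\right) + 19314} = \frac{37092}{\left(1248 + 1272 + 44944\right) + 19314} = \frac{37092}{47464 + 19314} = \frac{37092}{66778} = 37092 \cdot \frac{1}{66778} = \frac{18546}{33389}$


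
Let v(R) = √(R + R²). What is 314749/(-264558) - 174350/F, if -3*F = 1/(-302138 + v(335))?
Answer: -41808968728656949/264558 + 2092200*√7035 ≈ -1.5786e+11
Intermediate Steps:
F = -1/(3*(-302138 + 4*√7035)) (F = -1/(3*(-302138 + √(335*(1 + 335)))) = -1/(3*(-302138 + √(335*336))) = -1/(3*(-302138 + √112560)) = -1/(3*(-302138 + 4*√7035)) ≈ 1.1045e-6)
314749/(-264558) - 174350/F = 314749/(-264558) - 174350/(151069/136930887726 + √7035/68465443863) = 314749*(-1/264558) - 174350/(151069/136930887726 + √7035/68465443863) = -314749/264558 - 174350/(151069/136930887726 + √7035/68465443863)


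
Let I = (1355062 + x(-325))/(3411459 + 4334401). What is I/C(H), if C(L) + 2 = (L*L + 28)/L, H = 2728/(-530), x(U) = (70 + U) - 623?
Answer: -6118541858/440518289697 ≈ -0.013889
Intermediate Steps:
x(U) = -553 + U
H = -1364/265 (H = 2728*(-1/530) = -1364/265 ≈ -5.1472)
C(L) = -2 + (28 + L**2)/L (C(L) = -2 + (L*L + 28)/L = -2 + (L**2 + 28)/L = -2 + (28 + L**2)/L)
I = 338546/1936465 (I = (1355062 + (-553 - 325))/(3411459 + 4334401) = (1355062 - 878)/7745860 = 1354184*(1/7745860) = 338546/1936465 ≈ 0.17483)
I/C(H) = 338546/(1936465*(-2 - 1364/265 + 28/(-1364/265))) = 338546/(1936465*(-2 - 1364/265 + 28*(-265/1364))) = 338546/(1936465*(-2 - 1364/265 - 1855/341)) = 338546/(1936465*(-1137429/90365)) = (338546/1936465)*(-90365/1137429) = -6118541858/440518289697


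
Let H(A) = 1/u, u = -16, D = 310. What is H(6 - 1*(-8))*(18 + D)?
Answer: -41/2 ≈ -20.500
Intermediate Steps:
H(A) = -1/16 (H(A) = 1/(-16) = -1/16)
H(6 - 1*(-8))*(18 + D) = -(18 + 310)/16 = -1/16*328 = -41/2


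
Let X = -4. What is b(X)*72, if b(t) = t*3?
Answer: -864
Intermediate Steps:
b(t) = 3*t
b(X)*72 = (3*(-4))*72 = -12*72 = -864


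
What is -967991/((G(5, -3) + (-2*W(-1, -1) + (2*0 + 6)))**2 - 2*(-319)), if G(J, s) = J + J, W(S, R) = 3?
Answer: -967991/738 ≈ -1311.6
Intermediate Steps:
G(J, s) = 2*J
-967991/((G(5, -3) + (-2*W(-1, -1) + (2*0 + 6)))**2 - 2*(-319)) = -967991/((2*5 + (-2*3 + (2*0 + 6)))**2 - 2*(-319)) = -967991/((10 + (-6 + (0 + 6)))**2 + 638) = -967991/((10 + (-6 + 6))**2 + 638) = -967991/((10 + 0)**2 + 638) = -967991/(10**2 + 638) = -967991/(100 + 638) = -967991/738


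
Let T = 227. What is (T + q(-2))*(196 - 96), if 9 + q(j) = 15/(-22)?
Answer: 239050/11 ≈ 21732.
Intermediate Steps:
q(j) = -213/22 (q(j) = -9 + 15/(-22) = -9 + 15*(-1/22) = -9 - 15/22 = -213/22)
(T + q(-2))*(196 - 96) = (227 - 213/22)*(196 - 96) = (4781/22)*100 = 239050/11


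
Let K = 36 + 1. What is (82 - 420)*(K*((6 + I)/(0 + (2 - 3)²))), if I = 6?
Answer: -150072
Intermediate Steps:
K = 37
(82 - 420)*(K*((6 + I)/(0 + (2 - 3)²))) = (82 - 420)*(37*((6 + 6)/(0 + (2 - 3)²))) = -12506*12/(0 + (-1)²) = -12506*12/(0 + 1) = -12506*12/1 = -12506*12*1 = -12506*12 = -338*444 = -150072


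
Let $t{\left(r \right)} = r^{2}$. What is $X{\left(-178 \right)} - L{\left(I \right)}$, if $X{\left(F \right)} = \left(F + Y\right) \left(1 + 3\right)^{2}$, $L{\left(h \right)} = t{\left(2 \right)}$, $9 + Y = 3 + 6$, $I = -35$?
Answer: $-2852$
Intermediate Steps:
$Y = 0$ ($Y = -9 + \left(3 + 6\right) = -9 + 9 = 0$)
$L{\left(h \right)} = 4$ ($L{\left(h \right)} = 2^{2} = 4$)
$X{\left(F \right)} = 16 F$ ($X{\left(F \right)} = \left(F + 0\right) \left(1 + 3\right)^{2} = F 4^{2} = F 16 = 16 F$)
$X{\left(-178 \right)} - L{\left(I \right)} = 16 \left(-178\right) - 4 = -2848 - 4 = -2852$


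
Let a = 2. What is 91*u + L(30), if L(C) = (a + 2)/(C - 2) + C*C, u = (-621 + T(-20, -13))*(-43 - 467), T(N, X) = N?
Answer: 208247971/7 ≈ 2.9750e+7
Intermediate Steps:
u = 326910 (u = (-621 - 20)*(-43 - 467) = -641*(-510) = 326910)
L(C) = C² + 4/(-2 + C) (L(C) = (2 + 2)/(C - 2) + C*C = 4/(-2 + C) + C² = C² + 4/(-2 + C))
91*u + L(30) = 91*326910 + (4 + 30³ - 2*30²)/(-2 + 30) = 29748810 + (4 + 27000 - 2*900)/28 = 29748810 + (4 + 27000 - 1800)/28 = 29748810 + (1/28)*25204 = 29748810 + 6301/7 = 208247971/7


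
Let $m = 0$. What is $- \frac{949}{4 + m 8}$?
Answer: $- \frac{949}{4} \approx -237.25$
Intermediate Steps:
$- \frac{949}{4 + m 8} = - \frac{949}{4 + 0 \cdot 8} = - \frac{949}{4 + 0} = - \frac{949}{4}$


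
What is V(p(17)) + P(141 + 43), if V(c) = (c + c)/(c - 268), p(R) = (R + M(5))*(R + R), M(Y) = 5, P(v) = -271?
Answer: -16073/60 ≈ -267.88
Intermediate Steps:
p(R) = 2*R*(5 + R) (p(R) = (R + 5)*(R + R) = (5 + R)*(2*R) = 2*R*(5 + R))
V(c) = 2*c/(-268 + c) (V(c) = (2*c)/(-268 + c) = 2*c/(-268 + c))
V(p(17)) + P(141 + 43) = 2*(2*17*(5 + 17))/(-268 + 2*17*(5 + 17)) - 271 = 2*(2*17*22)/(-268 + 2*17*22) - 271 = 2*748/(-268 + 748) - 271 = 2*748/480 - 271 = 2*748*(1/480) - 271 = 187/60 - 271 = -16073/60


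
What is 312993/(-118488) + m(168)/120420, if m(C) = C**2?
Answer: -318022331/132114120 ≈ -2.4072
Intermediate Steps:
312993/(-118488) + m(168)/120420 = 312993/(-118488) + 168**2/120420 = 312993*(-1/118488) + 28224*(1/120420) = -104331/39496 + 784/3345 = -318022331/132114120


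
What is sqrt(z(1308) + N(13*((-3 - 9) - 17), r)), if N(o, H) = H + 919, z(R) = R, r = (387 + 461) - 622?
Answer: sqrt(2453) ≈ 49.528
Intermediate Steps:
r = 226 (r = 848 - 622 = 226)
N(o, H) = 919 + H
sqrt(z(1308) + N(13*((-3 - 9) - 17), r)) = sqrt(1308 + (919 + 226)) = sqrt(1308 + 1145) = sqrt(2453)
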